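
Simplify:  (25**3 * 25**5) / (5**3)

5**13

25**3 = 5**6; 25**5 = 5**10; 5**3 = 5**3
Combine exponents: 5**13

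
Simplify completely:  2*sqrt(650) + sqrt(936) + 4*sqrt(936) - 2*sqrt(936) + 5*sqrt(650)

2*sqrt(650) = 10*sqrt(26); sqrt(936) = 6*sqrt(26); 4*sqrt(936) = 24*sqrt(26); 2*sqrt(936) = 12*sqrt(26); 5*sqrt(650) = 25*sqrt(26)
Combine: (10 + 6 + 24 - 12 + 25)·sqrt(26) = 53*sqrt(26)

53*sqrt(26)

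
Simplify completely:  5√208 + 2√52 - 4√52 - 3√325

√13

5√208 = 20*√13; 2√52 = 4*√13; 4√52 = 8*√13; 3√325 = 15*√13
Combine: (20 + 4 - 8 - 15)·√13 = √13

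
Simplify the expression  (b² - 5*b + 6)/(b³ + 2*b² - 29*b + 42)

1/(b + 7)

Factor: b² - 5*b + 6 = (b - 3)·(b - 2);  b³ + 2*b² - 29*b + 42 = (b - 3)·(b - 2)·(b + 7)
Cancel the common factors (b - 3), (b - 2).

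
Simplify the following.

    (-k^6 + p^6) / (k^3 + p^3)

-k^3 + p^3

Difference of sixth powers: factor out (k^3 + p^3).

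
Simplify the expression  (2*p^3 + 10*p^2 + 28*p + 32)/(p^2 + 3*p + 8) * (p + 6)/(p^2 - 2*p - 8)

Factor: 2*p^3 + 10*p^2 + 28*p + 32 = 2*(p + 2)*(p^2 + 3*p + 8);  p^2 - 2*p - 8 = (p - 4)*(p + 2)
Cancel the common factors (p^2 + 3*p + 8), (p + 2).

(2*p + 12)/(p - 4)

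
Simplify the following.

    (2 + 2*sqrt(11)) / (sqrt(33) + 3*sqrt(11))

(-11*sqrt(3) - sqrt(33) + 3*sqrt(11) + 33)/33

Multiply numerator and denominator by -sqrt(33) + 3*sqrt(11).
Denominator becomes 66; numerator becomes -22*sqrt(3) - 2*sqrt(33) + 6*sqrt(11) + 66.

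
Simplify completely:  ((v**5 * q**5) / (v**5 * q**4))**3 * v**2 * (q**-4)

v**2/q

Inside the bracket: q**1
Raise to the power 3: q**3
Multiply by v**2 * (q**-4): add exponents.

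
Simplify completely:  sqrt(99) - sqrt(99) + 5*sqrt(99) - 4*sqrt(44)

sqrt(99) = 3*sqrt(11); sqrt(99) = 3*sqrt(11); 5*sqrt(99) = 15*sqrt(11); 4*sqrt(44) = 8*sqrt(11)
Combine: (3 - 3 + 15 - 8)·sqrt(11) = 7*sqrt(11)

7*sqrt(11)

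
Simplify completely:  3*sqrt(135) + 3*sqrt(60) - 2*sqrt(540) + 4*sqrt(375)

3*sqrt(135) = 9*sqrt(15); 3*sqrt(60) = 6*sqrt(15); 2*sqrt(540) = 12*sqrt(15); 4*sqrt(375) = 20*sqrt(15)
Combine: (9 + 6 - 12 + 20)·sqrt(15) = 23*sqrt(15)

23*sqrt(15)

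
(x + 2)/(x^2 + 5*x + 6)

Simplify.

1/(x + 3)

Factor: x^2 + 5*x + 6 = (x + 2)*(x + 3)
Cancel the common factor (x + 2).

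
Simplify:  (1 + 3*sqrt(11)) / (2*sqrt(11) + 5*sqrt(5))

(-66 - 2*sqrt(11) + 5*sqrt(5) + 15*sqrt(55))/81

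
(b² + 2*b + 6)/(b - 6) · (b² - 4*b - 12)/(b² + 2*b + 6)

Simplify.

b + 2

Factor: b² - 4*b - 12 = (b - 6)·(b + 2)
Cancel the common factors (b² + 2*b + 6), (b - 6).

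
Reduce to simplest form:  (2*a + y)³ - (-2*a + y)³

Only the odd-power cross terms survive.

16*a³ + 12*a*y²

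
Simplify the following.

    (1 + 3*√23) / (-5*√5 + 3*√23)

Multiply numerator and denominator by 5*√5 + 3*√23.
Denominator becomes 82; numerator becomes 5*√5 + 3*√23 + 15*√115 + 207.

(5*√5 + 3*√23 + 15*√115 + 207)/82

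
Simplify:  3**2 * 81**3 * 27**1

3**17

3**2 = 3**2; 81**3 = 3**12; 27**1 = 3**3
Combine exponents: 3**17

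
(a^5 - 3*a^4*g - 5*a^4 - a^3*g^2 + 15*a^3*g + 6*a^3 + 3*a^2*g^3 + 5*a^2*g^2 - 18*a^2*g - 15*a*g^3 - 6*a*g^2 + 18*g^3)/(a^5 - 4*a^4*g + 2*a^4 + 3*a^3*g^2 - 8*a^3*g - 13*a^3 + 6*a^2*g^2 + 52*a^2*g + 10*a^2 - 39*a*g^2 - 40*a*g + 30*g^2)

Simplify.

Factor: a^5 - 3*a^4*g - 5*a^4 - a^3*g^2 + 15*a^3*g + 6*a^3 + 3*a^2*g^3 + 5*a^2*g^2 - 18*a^2*g - 15*a*g^3 - 6*a*g^2 + 18*g^3 = (a - 3)*(a + g)*(a - g)*(a - 3*g)*(a - 2);  a^5 - 4*a^4*g + 2*a^4 + 3*a^3*g^2 - 8*a^3*g - 13*a^3 + 6*a^2*g^2 + 52*a^2*g + 10*a^2 - 39*a*g^2 - 40*a*g + 30*g^2 = (a - g)*(a - 2)*(a - 3*g)*(a - 1)*(a + 5)
Cancel the common factors (a - 2), (a - 3*g), (a - g).

(a^2 + a*g - 3*a - 3*g)/(a^2 + 4*a - 5)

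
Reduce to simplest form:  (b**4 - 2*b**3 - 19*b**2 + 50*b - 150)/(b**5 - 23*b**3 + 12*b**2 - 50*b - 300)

1/(b + 2)

Factor: b**4 - 2*b**3 - 19*b**2 + 50*b - 150 = (b**2 - 2*b + 6)*(b - 5)*(b + 5);  b**5 - 23*b**3 + 12*b**2 - 50*b - 300 = (b**2 - 2*b + 6)*(b + 2)*(b + 5)*(b - 5)
Cancel the common factors (b**2 - 2*b + 6), (b - 5), (b + 5).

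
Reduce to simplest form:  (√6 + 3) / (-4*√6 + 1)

(-13*√6 - 27)/95

Multiply numerator and denominator by 1 + 4*√6.
Denominator becomes -95; numerator becomes 27 + 13*√6.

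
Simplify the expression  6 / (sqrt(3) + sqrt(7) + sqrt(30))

Group as (sqrt(7) + sqrt(30)) + sqrt(3); multiply by (sqrt(7) + sqrt(30)) - sqrt(3), then rationalise the remaining surd.

(-39*sqrt(7) - 51*sqrt(3) + 9*sqrt(70) + 30*sqrt(30))/79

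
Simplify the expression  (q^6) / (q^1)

q^5

Quotient: q^5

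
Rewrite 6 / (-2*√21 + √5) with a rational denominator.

(-12*√21 - 6*√5)/79

Multiply numerator and denominator by √5 + 2*√21.
Denominator becomes -79; numerator becomes 6*√5 + 12*√21.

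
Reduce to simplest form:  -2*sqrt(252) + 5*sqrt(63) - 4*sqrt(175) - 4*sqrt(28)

-25*sqrt(7)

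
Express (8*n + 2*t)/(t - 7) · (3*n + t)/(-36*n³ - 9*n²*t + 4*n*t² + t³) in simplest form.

Factor: 8*n + 2*t = 2·(4*n + t);  -36*n³ - 9*n²*t + 4*n*t² + t³ = (-3*n + t)·(4*n + t)·(3*n + t)
Cancel the common factors (4*n + t), (3*n + t).

2/(-3*n*t + 21*n + t² - 7*t)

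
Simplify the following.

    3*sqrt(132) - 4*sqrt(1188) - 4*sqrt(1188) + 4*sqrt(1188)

3*sqrt(132) = 6*sqrt(33); 4*sqrt(1188) = 24*sqrt(33); 4*sqrt(1188) = 24*sqrt(33); 4*sqrt(1188) = 24*sqrt(33)
Combine: (6 - 24 - 24 + 24)·sqrt(33) = -18*sqrt(33)

-18*sqrt(33)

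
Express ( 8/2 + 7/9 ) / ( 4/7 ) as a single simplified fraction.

Numerator: 8/2 + 7/9 = 43/9
Denominator: 4/7 = 4/7
Divide: (43/9) · (7/4) = 301/36

301/36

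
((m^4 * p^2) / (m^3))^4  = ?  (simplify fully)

m^4*p^8

Inside the bracket: m^1 * p^2
Raise to the power 4: m^4 * p^8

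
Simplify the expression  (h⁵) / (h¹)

Quotient: h⁴

h⁴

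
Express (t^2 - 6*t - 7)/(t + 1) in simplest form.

Factor: t^2 - 6*t - 7 = (t + 1)*(t - 7)
Cancel the common factor (t + 1).

t - 7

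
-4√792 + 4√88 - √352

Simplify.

4√792 = 24*√22; 4√88 = 8*√22; √352 = 4*√22
Combine: (-24 + 8 - 4)·√22 = -20*√22

-20*√22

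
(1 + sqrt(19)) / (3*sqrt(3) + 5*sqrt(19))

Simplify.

Multiply numerator and denominator by -3*sqrt(3) + 5*sqrt(19).
Denominator becomes 448; numerator becomes -3*sqrt(57) - 3*sqrt(3) + 5*sqrt(19) + 95.

(-3*sqrt(57) - 3*sqrt(3) + 5*sqrt(19) + 95)/448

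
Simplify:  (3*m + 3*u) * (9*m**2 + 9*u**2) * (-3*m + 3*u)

-81*m**4 + 81*u**4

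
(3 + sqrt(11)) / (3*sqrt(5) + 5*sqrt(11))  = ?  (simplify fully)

(-3*sqrt(55) - 9*sqrt(5) + 15*sqrt(11) + 55)/230

Multiply numerator and denominator by -3*sqrt(5) + 5*sqrt(11).
Denominator becomes 230; numerator becomes -3*sqrt(55) - 9*sqrt(5) + 15*sqrt(11) + 55.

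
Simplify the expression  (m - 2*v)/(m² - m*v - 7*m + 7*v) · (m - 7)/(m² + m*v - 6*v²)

Factor: m² - m*v - 7*m + 7*v = (m - 7)·(m - v);  m² + m*v - 6*v² = (m + 3*v)·(m - 2*v)
Cancel the common factors (m - 2*v), (m - 7).

-1/(-m² - 2*m*v + 3*v²)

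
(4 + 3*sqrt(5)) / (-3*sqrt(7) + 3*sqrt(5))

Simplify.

Multiply numerator and denominator by 3*sqrt(5) + 3*sqrt(7).
Denominator becomes -18; numerator becomes 12*sqrt(5) + 12*sqrt(7) + 45 + 9*sqrt(35).

(-3*sqrt(35) - 15 - 4*sqrt(7) - 4*sqrt(5))/6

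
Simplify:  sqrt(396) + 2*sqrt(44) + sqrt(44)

sqrt(396) = 6*sqrt(11); 2*sqrt(44) = 4*sqrt(11); sqrt(44) = 2*sqrt(11)
Combine: (6 + 4 + 2)·sqrt(11) = 12*sqrt(11)

12*sqrt(11)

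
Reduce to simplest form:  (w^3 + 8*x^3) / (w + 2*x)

w^2 - 2*w*x + 4*x^2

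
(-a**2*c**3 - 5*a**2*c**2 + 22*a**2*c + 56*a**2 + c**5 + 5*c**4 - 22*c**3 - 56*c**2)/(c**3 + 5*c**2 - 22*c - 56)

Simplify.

-a**2 + c**2

Factor: -a**2*c**3 - 5*a**2*c**2 + 22*a**2*c + 56*a**2 + c**5 + 5*c**4 - 22*c**3 - 56*c**2 = (-a + c)*(c + 7)*(c + 2)*(a + c)*(c - 4);  c**3 + 5*c**2 - 22*c - 56 = (c + 2)*(c - 4)*(c + 7)
Cancel the common factors (c + 2), (c + 7), (c - 4).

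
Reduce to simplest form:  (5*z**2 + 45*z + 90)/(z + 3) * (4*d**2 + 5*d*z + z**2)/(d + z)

Factor: 5*z**2 + 45*z + 90 = 5*(z + 6)*(z + 3);  4*d**2 + 5*d*z + z**2 = (4*d + z)*(d + z)
Cancel the common factors (d + z), (z + 3).

20*d*z + 120*d + 5*z**2 + 30*z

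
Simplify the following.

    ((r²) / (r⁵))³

r^(-9)

Inside the bracket: (r^-3)
Raise to the power 3: (r^-9)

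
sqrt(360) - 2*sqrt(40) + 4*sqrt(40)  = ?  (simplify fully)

sqrt(360) = 6*sqrt(10); 2*sqrt(40) = 4*sqrt(10); 4*sqrt(40) = 8*sqrt(10)
Combine: (6 - 4 + 8)·sqrt(10) = 10*sqrt(10)

10*sqrt(10)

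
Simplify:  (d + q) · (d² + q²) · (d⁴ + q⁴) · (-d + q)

Pair the conjugate factors: (q+d)(q-d) = -d² + q², then repeat with the next factor.

-d⁸ + q⁸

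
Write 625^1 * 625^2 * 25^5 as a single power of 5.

5^22

625^1 = 5^4; 625^2 = 5^8; 25^5 = 5^10
Combine exponents: 5^22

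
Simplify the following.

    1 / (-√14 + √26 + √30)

(-21*√14 + 5*√30 + 9*√26 + 2*√2730)/678

Group as (√26 + √30) - √14; multiply by (√26 + √30) + √14, then rationalise the remaining surd.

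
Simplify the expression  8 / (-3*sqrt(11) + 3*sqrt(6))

Multiply numerator and denominator by 3*sqrt(6) + 3*sqrt(11).
Denominator becomes -45; numerator becomes 24*sqrt(6) + 24*sqrt(11).

(-8*sqrt(11) - 8*sqrt(6))/15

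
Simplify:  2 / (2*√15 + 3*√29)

Multiply numerator and denominator by -2*√15 + 3*√29.
Denominator becomes 201; numerator becomes -4*√15 + 6*√29.

(-4*√15 + 6*√29)/201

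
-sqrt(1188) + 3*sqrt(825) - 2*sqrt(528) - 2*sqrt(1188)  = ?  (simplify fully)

-11*sqrt(33)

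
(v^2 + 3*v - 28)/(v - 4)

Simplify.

v + 7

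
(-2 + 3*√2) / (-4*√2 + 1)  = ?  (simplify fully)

(-22 + 5*√2)/31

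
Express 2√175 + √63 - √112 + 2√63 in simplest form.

2√175 = 10*√7; √63 = 3*√7; √112 = 4*√7; 2√63 = 6*√7
Combine: (10 + 3 - 4 + 6)·√7 = 15*√7

15*√7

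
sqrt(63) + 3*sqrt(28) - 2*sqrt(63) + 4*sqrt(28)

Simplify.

sqrt(63) = 3*sqrt(7); 3*sqrt(28) = 6*sqrt(7); 2*sqrt(63) = 6*sqrt(7); 4*sqrt(28) = 8*sqrt(7)
Combine: (3 + 6 - 6 + 8)·sqrt(7) = 11*sqrt(7)

11*sqrt(7)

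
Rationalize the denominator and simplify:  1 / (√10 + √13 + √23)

(-√2990 + 10*√13 + 13*√10)/260

Group as (√10 + √23) + √13; multiply by (√10 + √23) - √13, then rationalise the remaining surd.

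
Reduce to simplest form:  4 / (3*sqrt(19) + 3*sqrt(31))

Multiply numerator and denominator by -3*sqrt(19) + 3*sqrt(31).
Denominator becomes 108; numerator becomes -12*sqrt(19) + 12*sqrt(31).

(-sqrt(19) + sqrt(31))/9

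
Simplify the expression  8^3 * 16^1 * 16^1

2^17

8^3 = 2^9; 16^1 = 2^4; 16^1 = 2^4
Combine exponents: 2^17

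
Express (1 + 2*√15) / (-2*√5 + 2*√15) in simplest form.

(√5 + √15 + 10*√3 + 30)/20

Multiply numerator and denominator by 2*√5 + 2*√15.
Denominator becomes 40; numerator becomes 2*√5 + 2*√15 + 20*√3 + 60.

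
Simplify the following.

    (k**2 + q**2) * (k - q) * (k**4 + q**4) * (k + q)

k**8 - q**8

Pair the conjugate factors: (k+q)(k-q) = k**2 - q**2, then repeat with the next factor.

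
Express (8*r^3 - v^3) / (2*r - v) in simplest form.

Apply the difference-of-cubes factorisation and cancel (2*r - v).

4*r^2 + 2*r*v + v^2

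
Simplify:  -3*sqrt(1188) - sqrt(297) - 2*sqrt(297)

-27*sqrt(33)

3*sqrt(1188) = 18*sqrt(33); sqrt(297) = 3*sqrt(33); 2*sqrt(297) = 6*sqrt(33)
Combine: (-18 - 3 - 6)·sqrt(33) = -27*sqrt(33)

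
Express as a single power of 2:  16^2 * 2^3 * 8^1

16^2 = 2^8; 2^3 = 2^3; 8^1 = 2^3
Combine exponents: 2^14

2^14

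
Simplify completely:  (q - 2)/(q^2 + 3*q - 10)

1/(q + 5)

Factor: q^2 + 3*q - 10 = (q + 5)*(q - 2)
Cancel the common factor (q - 2).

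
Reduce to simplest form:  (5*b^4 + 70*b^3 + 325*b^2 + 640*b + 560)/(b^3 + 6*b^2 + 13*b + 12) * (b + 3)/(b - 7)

(5*b^2 + 55*b + 140)/(b - 7)

Factor: 5*b^4 + 70*b^3 + 325*b^2 + 640*b + 560 = 5*(b + 7)*(b^2 + 3*b + 4)*(b + 4);  b^3 + 6*b^2 + 13*b + 12 = (b + 3)*(b^2 + 3*b + 4)
Cancel the common factors (b^2 + 3*b + 4), (b + 3).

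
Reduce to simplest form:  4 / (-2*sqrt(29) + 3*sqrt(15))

(8*sqrt(29) + 12*sqrt(15))/19

Multiply numerator and denominator by 2*sqrt(29) + 3*sqrt(15).
Denominator becomes 19; numerator becomes 8*sqrt(29) + 12*sqrt(15).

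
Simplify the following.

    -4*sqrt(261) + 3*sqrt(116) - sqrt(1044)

4*sqrt(261) = 12*sqrt(29); 3*sqrt(116) = 6*sqrt(29); sqrt(1044) = 6*sqrt(29)
Combine: (-12 + 6 - 6)·sqrt(29) = -12*sqrt(29)

-12*sqrt(29)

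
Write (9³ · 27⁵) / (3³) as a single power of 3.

3^18

9³ = 3^6; 27⁵ = 3^15; 3³ = 3^3
Combine exponents: 3^18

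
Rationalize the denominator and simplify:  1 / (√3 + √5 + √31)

Group as (√3 + √5) + √31; multiply by (√3 + √5) - √31, then rationalise the remaining surd.

(-29*√5 - 33*√3 + 2*√465 + 23*√31)/469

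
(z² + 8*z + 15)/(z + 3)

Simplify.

Factor: z² + 8*z + 15 = (z + 5)·(z + 3)
Cancel the common factor (z + 3).

z + 5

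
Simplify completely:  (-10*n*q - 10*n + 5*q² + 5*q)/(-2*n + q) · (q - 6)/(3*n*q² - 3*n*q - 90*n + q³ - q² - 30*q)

Factor: -10*n*q - 10*n + 5*q² + 5*q = 5·(q + 1)·(-2*n + q);  3*n*q² - 3*n*q - 90*n + q³ - q² - 30*q = (q - 6)·(3*n + q)·(q + 5)
Cancel the common factors (-2*n + q), (q - 6).

(5*q + 5)/(3*n*q + 15*n + q² + 5*q)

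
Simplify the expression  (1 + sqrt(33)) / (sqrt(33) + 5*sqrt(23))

(-33 - sqrt(33) + 5*sqrt(23) + 5*sqrt(759))/542

Multiply numerator and denominator by -5*sqrt(23) + sqrt(33).
Denominator becomes -542; numerator becomes -5*sqrt(759) - 5*sqrt(23) + sqrt(33) + 33.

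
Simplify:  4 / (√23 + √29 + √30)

(-√20010 + 11*√30 + 12*√29 + 18*√23)/273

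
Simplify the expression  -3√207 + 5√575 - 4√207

4*√23

3√207 = 9*√23; 5√575 = 25*√23; 4√207 = 12*√23
Combine: (-9 + 25 - 12)·√23 = 4*√23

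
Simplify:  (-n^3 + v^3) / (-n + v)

n^2 + n*v + v^2

v^3 - n^3 = (-n + v)(n^2 + n*v + v^2).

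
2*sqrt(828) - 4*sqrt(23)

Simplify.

8*sqrt(23)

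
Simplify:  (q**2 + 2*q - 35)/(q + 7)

q - 5

Factor: q**2 + 2*q - 35 = (q + 7)*(q - 5)
Cancel the common factor (q + 7).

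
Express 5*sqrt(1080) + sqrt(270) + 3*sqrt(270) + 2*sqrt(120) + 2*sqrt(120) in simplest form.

5*sqrt(1080) = 30*sqrt(30); sqrt(270) = 3*sqrt(30); 3*sqrt(270) = 9*sqrt(30); 2*sqrt(120) = 4*sqrt(30); 2*sqrt(120) = 4*sqrt(30)
Combine: (30 + 3 + 9 + 4 + 4)·sqrt(30) = 50*sqrt(30)

50*sqrt(30)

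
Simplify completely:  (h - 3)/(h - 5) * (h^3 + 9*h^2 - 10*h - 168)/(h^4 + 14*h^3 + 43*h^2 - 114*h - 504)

(h - 4)/(h^2 - h - 20)

Factor: h^3 + 9*h^2 - 10*h - 168 = (h + 6)*(h + 7)*(h - 4);  h^4 + 14*h^3 + 43*h^2 - 114*h - 504 = (h + 7)*(h + 6)*(h + 4)*(h - 3)
Cancel the common factors (h + 7), (h - 3), (h + 6).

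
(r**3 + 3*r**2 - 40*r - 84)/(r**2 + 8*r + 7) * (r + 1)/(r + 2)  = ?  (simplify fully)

r - 6

Factor: r**3 + 3*r**2 - 40*r - 84 = (r - 6)*(r + 7)*(r + 2);  r**2 + 8*r + 7 = (r + 1)*(r + 7)
Cancel the common factors (r + 7), (r + 1), (r + 2).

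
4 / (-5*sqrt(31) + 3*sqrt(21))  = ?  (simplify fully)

(-10*sqrt(31) - 6*sqrt(21))/293

Multiply numerator and denominator by 3*sqrt(21) + 5*sqrt(31).
Denominator becomes -586; numerator becomes 12*sqrt(21) + 20*sqrt(31).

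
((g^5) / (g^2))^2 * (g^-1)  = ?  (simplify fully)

g^5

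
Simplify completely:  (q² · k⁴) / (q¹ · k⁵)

Quotient: q¹ · (k^-1)

q/k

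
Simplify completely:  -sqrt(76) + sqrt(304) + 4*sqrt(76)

10*sqrt(19)

sqrt(76) = 2*sqrt(19); sqrt(304) = 4*sqrt(19); 4*sqrt(76) = 8*sqrt(19)
Combine: (-2 + 4 + 8)·sqrt(19) = 10*sqrt(19)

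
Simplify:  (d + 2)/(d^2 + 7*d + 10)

1/(d + 5)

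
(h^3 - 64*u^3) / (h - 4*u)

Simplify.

h^3 - (4*u)^3 = (h - 4*u)(h^2 + 4*h*u + 16*u^2).

h^2 + 4*h*u + 16*u^2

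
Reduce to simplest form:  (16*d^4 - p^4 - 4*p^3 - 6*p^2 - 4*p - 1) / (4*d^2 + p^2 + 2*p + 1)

4*d^2 - p^2 - 2*p - 1

16*d^4 - p^4 - 4*p^3 - 6*p^2 - 4*p - 1 factors as -(-2*d + p + 1)*(2*d + p + 1)*(4*d^2 + p^2 + 2*p + 1).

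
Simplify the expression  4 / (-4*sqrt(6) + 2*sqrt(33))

Multiply numerator and denominator by 4*sqrt(6) + 2*sqrt(33).
Denominator becomes 36; numerator becomes 16*sqrt(6) + 8*sqrt(33).

(4*sqrt(6) + 2*sqrt(33))/9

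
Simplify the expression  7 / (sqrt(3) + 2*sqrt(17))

(-7*sqrt(3) + 14*sqrt(17))/65

Multiply numerator and denominator by -2*sqrt(17) + sqrt(3).
Denominator becomes -65; numerator becomes -14*sqrt(17) + 7*sqrt(3).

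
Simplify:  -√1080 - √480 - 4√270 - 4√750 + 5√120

-32*√30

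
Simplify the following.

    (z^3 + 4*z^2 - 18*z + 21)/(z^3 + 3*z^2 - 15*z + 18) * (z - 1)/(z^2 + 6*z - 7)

1/(z + 6)

Factor: z^3 + 4*z^2 - 18*z + 21 = (z + 7)*(z^2 - 3*z + 3);  z^3 + 3*z^2 - 15*z + 18 = (z^2 - 3*z + 3)*(z + 6);  z^2 + 6*z - 7 = (z - 1)*(z + 7)
Cancel the common factors (z^2 - 3*z + 3), (z + 7), (z - 1).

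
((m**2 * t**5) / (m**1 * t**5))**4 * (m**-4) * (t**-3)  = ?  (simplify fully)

t**(-3)

Inside the bracket: m**1
Raise to the power 4: m**4
Multiply by (m**-4) * (t**-3): add exponents.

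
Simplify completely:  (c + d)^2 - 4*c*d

(c - d)^2

After expansion: c^2 - 2*c*d + d^2 — a perfect-square trinomial.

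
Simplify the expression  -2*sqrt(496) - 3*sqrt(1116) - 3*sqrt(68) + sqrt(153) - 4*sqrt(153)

-26*sqrt(31) - 15*sqrt(17)

2*sqrt(496) = 8*sqrt(31); 3*sqrt(1116) = 18*sqrt(31); 3*sqrt(68) = 6*sqrt(17); sqrt(153) = 3*sqrt(17); 4*sqrt(153) = 12*sqrt(17)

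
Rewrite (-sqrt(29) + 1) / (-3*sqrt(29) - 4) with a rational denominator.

Multiply numerator and denominator by -4 + 3*sqrt(29).
Denominator becomes -245; numerator becomes -91 + 7*sqrt(29).

(-sqrt(29) + 13)/35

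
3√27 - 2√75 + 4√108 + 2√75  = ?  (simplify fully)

33*√3

3√27 = 9*√3; 2√75 = 10*√3; 4√108 = 24*√3; 2√75 = 10*√3
Combine: (9 - 10 + 24 + 10)·√3 = 33*√3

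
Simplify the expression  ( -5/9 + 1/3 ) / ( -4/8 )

4/9

Numerator: -5/9 + 1/3 = -2/9
Denominator: -4/8 = -1/2
Divide: (-2/9) · (-2) = 4/9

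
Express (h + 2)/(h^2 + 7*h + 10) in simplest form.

1/(h + 5)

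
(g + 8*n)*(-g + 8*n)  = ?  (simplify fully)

-g^2 + 64*n^2

Product of conjugates: (P+Q)(P-Q) = P^2 - Q^2.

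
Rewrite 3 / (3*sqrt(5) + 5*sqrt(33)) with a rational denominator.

Multiply numerator and denominator by -5*sqrt(33) + 3*sqrt(5).
Denominator becomes -780; numerator becomes -15*sqrt(33) + 9*sqrt(5).

(-3*sqrt(5) + 5*sqrt(33))/260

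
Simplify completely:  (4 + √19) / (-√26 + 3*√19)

(4*√26 + √494 + 12*√19 + 57)/145

Multiply numerator and denominator by √26 + 3*√19.
Denominator becomes 145; numerator becomes 4*√26 + √494 + 12*√19 + 57.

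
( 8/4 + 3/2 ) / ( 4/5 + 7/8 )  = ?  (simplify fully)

Numerator: 8/4 + 3/2 = 7/2
Denominator: 4/5 + 7/8 = 67/40
Divide: (7/2) · (40/67) = 140/67

140/67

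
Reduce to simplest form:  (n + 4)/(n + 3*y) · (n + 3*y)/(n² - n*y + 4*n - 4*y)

Factor: n² - n*y + 4*n - 4*y = (n + 4)·(n - y)
Cancel the common factors (n + 4), (n + 3*y).

-1/(-n + y)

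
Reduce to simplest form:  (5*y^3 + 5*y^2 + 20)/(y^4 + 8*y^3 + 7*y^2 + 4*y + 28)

Factor: 5*y^3 + 5*y^2 + 20 = 5*(y^2 - y + 2)*(y + 2);  y^4 + 8*y^3 + 7*y^2 + 4*y + 28 = (y + 2)*(y^2 - y + 2)*(y + 7)
Cancel the common factors (y^2 - y + 2), (y + 2).

5/(y + 7)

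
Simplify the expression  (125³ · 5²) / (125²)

5^5

125³ = 5^9; 5² = 5^2; 125² = 5^6
Combine exponents: 5^5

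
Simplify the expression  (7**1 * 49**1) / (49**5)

7**1 = 7**1; 49**1 = 7**2; 49**5 = 7**10
Combine exponents: 7**(-7)

7**(-7)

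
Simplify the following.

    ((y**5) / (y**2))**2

Inside the bracket: y**3
Raise to the power 2: y**6

y**6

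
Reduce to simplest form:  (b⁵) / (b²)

Quotient: b³

b³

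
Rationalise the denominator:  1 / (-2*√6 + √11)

(-2*√6 - √11)/13

Multiply numerator and denominator by √11 + 2*√6.
Denominator becomes -13; numerator becomes √11 + 2*√6.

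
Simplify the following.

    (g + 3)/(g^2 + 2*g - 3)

1/(g - 1)

Factor: g^2 + 2*g - 3 = (g + 3)*(g - 1)
Cancel the common factor (g + 3).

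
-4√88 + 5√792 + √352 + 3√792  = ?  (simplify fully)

44*√22

4√88 = 8*√22; 5√792 = 30*√22; √352 = 4*√22; 3√792 = 18*√22
Combine: (-8 + 30 + 4 + 18)·√22 = 44*√22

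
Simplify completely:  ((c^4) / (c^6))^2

c^(-4)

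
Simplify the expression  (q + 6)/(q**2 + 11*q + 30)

1/(q + 5)

Factor: q**2 + 11*q + 30 = (q + 5)*(q + 6)
Cancel the common factor (q + 6).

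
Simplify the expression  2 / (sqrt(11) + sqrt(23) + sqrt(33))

Group as (sqrt(23) + sqrt(33)) + sqrt(11); multiply by (sqrt(23) + sqrt(33)) - sqrt(11), then rationalise the remaining surd.

(-44*sqrt(69) + 2*sqrt(33) + 42*sqrt(23) + 90*sqrt(11))/1011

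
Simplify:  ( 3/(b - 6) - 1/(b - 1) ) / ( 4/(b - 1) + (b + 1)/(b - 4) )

Numerator: 3/(b - 6) - 1/(b - 1) = (2*b + 3)/(b^2 - 7*b + 6)
Denominator: 4/(b - 1) + (b + 1)/(b - 4) = (b^2 + 4*b - 17)/(b^2 - 5*b + 4)
Divide: ((2*b + 3)/(b^2 - 7*b + 6)) · ((b^2 - 5*b + 4)/(b^2 + 4*b - 17)) = (2*b^2 - 5*b - 12)/(b^3 - 2*b^2 - 41*b + 102)

(2*b^2 - 5*b - 12)/(b^3 - 2*b^2 - 41*b + 102)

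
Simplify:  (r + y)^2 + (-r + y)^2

2*r^2 + 2*y^2

Binomially expand both and collect terms in y, r.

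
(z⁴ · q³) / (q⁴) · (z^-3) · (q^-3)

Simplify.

Quotient: z⁴ · (q^-1)
Multiply by (z^-3) · (q^-3): add exponents.

z/q⁴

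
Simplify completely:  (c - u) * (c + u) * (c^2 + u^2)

c^4 - u^4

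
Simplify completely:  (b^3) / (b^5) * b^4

Quotient: (b^-2)
Multiply by b^4: add exponents.

b^2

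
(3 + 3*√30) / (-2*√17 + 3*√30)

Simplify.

(6*√17 + 9*√30 + 6*√510 + 270)/202

Multiply numerator and denominator by 2*√17 + 3*√30.
Denominator becomes 202; numerator becomes 6*√17 + 9*√30 + 6*√510 + 270.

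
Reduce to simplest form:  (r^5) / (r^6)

Quotient: (r^-1)

1/r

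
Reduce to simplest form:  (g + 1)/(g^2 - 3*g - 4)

Factor: g^2 - 3*g - 4 = (g + 1)*(g - 4)
Cancel the common factor (g + 1).

1/(g - 4)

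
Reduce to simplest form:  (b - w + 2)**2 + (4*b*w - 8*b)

(b + w - 2)**2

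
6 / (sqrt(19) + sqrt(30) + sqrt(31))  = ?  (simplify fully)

(-sqrt(17670) + 9*sqrt(31) + 10*sqrt(30) + 21*sqrt(19))/163

Group as (sqrt(19) + sqrt(31)) + sqrt(30); multiply by (sqrt(19) + sqrt(31)) - sqrt(30), then rationalise the remaining surd.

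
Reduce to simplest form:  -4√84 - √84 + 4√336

6*√21

4√84 = 8*√21; √84 = 2*√21; 4√336 = 16*√21
Combine: (-8 - 2 + 16)·√21 = 6*√21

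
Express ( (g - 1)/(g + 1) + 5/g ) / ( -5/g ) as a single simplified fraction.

(-g^2 - 4*g - 5)/(5*g + 5)

Numerator: (g - 1)/(g + 1) + 5/g = (g^2 + 4*g + 5)/(g^2 + g)
Denominator: -5/g = -5/g
Divide: ((g^2 + 4*g + 5)/(g^2 + g)) · (-g/5) = (-g^2 - 4*g - 5)/(5*g + 5)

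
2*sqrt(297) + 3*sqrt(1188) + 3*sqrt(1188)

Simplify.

42*sqrt(33)

2*sqrt(297) = 6*sqrt(33); 3*sqrt(1188) = 18*sqrt(33); 3*sqrt(1188) = 18*sqrt(33)
Combine: (6 + 18 + 18)·sqrt(33) = 42*sqrt(33)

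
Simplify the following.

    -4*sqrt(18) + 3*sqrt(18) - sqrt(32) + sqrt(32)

-3*sqrt(2)

4*sqrt(18) = 12*sqrt(2); 3*sqrt(18) = 9*sqrt(2); sqrt(32) = 4*sqrt(2); sqrt(32) = 4*sqrt(2)
Combine: (-12 + 9 - 4 + 4)·sqrt(2) = -3*sqrt(2)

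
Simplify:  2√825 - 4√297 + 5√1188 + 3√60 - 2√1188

6*√15 + 16*√33

2√825 = 10*√33; 4√297 = 12*√33; 5√1188 = 30*√33; 3√60 = 6*√15; 2√1188 = 12*√33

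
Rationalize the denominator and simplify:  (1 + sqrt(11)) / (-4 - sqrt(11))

Multiply numerator and denominator by -4 + sqrt(11).
Denominator becomes 5; numerator becomes -3*sqrt(11) + 7.

(-3*sqrt(11) + 7)/5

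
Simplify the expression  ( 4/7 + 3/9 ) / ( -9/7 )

Numerator: 4/7 + 3/9 = 19/21
Denominator: -9/7 = -9/7
Divide: (19/21) · (-7/9) = -19/27

-19/27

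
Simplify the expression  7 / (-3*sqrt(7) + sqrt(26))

Multiply numerator and denominator by sqrt(26) + 3*sqrt(7).
Denominator becomes -37; numerator becomes 7*sqrt(26) + 21*sqrt(7).

(-21*sqrt(7) - 7*sqrt(26))/37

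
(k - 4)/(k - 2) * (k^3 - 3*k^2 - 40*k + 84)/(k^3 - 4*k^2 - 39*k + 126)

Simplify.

Factor: k^3 - 3*k^2 - 40*k + 84 = (k + 6)*(k - 2)*(k - 7);  k^3 - 4*k^2 - 39*k + 126 = (k - 7)*(k - 3)*(k + 6)
Cancel the common factors (k - 2), (k - 7), (k + 6).

(k - 4)/(k - 3)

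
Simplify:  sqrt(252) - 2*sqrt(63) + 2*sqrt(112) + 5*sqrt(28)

18*sqrt(7)

sqrt(252) = 6*sqrt(7); 2*sqrt(63) = 6*sqrt(7); 2*sqrt(112) = 8*sqrt(7); 5*sqrt(28) = 10*sqrt(7)
Combine: (6 - 6 + 8 + 10)·sqrt(7) = 18*sqrt(7)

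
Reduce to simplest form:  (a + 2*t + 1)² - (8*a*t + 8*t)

(a - 2*t + 1)²

Expanding gives a² - 4*a*t + 2*a + 4*t² - 4*t + 1, a perfect square.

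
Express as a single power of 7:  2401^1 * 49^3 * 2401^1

7^14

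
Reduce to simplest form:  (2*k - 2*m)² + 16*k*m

Expanding gives 4*k² + 8*k*m + 4*m², a perfect square.

4*(k + m)²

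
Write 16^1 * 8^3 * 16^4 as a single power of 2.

2^29

16^1 = 2^4; 8^3 = 2^9; 16^4 = 2^16
Combine exponents: 2^29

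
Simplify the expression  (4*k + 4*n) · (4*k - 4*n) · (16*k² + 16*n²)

Pair the conjugate factors: ((4*k)+(4*n))((4*k)-(4*n)) = 16*k² - 16*n², then repeat with the next factor.

256*k⁴ - 256*n⁴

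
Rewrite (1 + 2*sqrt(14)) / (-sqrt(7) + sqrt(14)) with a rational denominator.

(sqrt(7) + sqrt(14) + 14*sqrt(2) + 28)/7

Multiply numerator and denominator by sqrt(7) + sqrt(14).
Denominator becomes 7; numerator becomes sqrt(7) + sqrt(14) + 14*sqrt(2) + 28.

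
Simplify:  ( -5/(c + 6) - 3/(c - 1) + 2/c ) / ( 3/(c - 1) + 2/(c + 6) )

Numerator: -5/(c + 6) - 3/(c - 1) + 2/c = (-6*c^2 - 3*c - 12)/(c^3 + 5*c^2 - 6*c)
Denominator: 3/(c - 1) + 2/(c + 6) = (5*c + 16)/(c^2 + 5*c - 6)
Divide: ((-6*c^2 - 3*c - 12)/(c^3 + 5*c^2 - 6*c)) · ((c^2 + 5*c - 6)/(5*c + 16)) = (-6*c^2 - 3*c - 12)/(5*c^2 + 16*c)

(-6*c^2 - 3*c - 12)/(5*c^2 + 16*c)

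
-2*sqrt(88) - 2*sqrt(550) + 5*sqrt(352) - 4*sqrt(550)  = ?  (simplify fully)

-14*sqrt(22)

2*sqrt(88) = 4*sqrt(22); 2*sqrt(550) = 10*sqrt(22); 5*sqrt(352) = 20*sqrt(22); 4*sqrt(550) = 20*sqrt(22)
Combine: (-4 - 10 + 20 - 20)·sqrt(22) = -14*sqrt(22)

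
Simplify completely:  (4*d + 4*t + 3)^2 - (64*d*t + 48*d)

(-4*d + 4*t + 3)^2

Expand the square and combine the (64*d*t + 48*d) term.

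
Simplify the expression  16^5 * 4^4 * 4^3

16^5 = 2^20; 4^4 = 2^8; 4^3 = 2^6
Combine exponents: 2^34

2^34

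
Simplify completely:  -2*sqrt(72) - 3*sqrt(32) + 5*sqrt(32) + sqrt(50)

sqrt(2)

2*sqrt(72) = 12*sqrt(2); 3*sqrt(32) = 12*sqrt(2); 5*sqrt(32) = 20*sqrt(2); sqrt(50) = 5*sqrt(2)
Combine: (-12 - 12 + 20 + 5)·sqrt(2) = sqrt(2)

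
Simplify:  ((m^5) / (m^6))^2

m^(-2)

Inside the bracket: (m^-1)
Raise to the power 2: (m^-2)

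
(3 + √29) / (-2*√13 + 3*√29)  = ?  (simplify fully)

(6*√13 + 2*√377 + 9*√29 + 87)/209

Multiply numerator and denominator by 2*√13 + 3*√29.
Denominator becomes 209; numerator becomes 6*√13 + 2*√377 + 9*√29 + 87.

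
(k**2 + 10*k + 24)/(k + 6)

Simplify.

Factor: k**2 + 10*k + 24 = (k + 4)*(k + 6)
Cancel the common factor (k + 6).

k + 4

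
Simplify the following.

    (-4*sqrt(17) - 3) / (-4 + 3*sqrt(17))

Multiply numerator and denominator by -3*sqrt(17) - 4.
Denominator becomes -137; numerator becomes 25*sqrt(17) + 216.

(-216 - 25*sqrt(17))/137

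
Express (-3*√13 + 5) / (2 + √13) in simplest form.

(-49 + 11*√13)/9

Multiply numerator and denominator by -√13 + 2.
Denominator becomes -9; numerator becomes -11*√13 + 49.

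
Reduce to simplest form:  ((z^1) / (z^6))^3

Inside the bracket: (z^-5)
Raise to the power 3: (z^-15)

z^(-15)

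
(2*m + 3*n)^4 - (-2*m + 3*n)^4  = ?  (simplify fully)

192*m^3*n + 432*m*n^3

Write as f((3*n),(2*m)) - f((3*n),-(2*m)) and expand.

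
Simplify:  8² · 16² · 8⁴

8² = 2^6; 16² = 2^8; 8⁴ = 2^12
Combine exponents: 2^26

2^26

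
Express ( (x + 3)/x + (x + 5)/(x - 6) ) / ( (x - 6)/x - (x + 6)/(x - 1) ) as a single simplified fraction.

(-2*x^3 + 20*x - 18)/(13*x^2 - 84*x + 36)

Numerator: (x + 3)/x + (x + 5)/(x - 6) = (2*x^2 + 2*x - 18)/(x^2 - 6*x)
Denominator: (x - 6)/x - (x + 6)/(x - 1) = (-13*x + 6)/(x^2 - x)
Divide: ((2*x^2 + 2*x - 18)/(x^2 - 6*x)) · ((x^2 - x)/(-13*x + 6)) = (-2*x^3 + 20*x - 18)/(13*x^2 - 84*x + 36)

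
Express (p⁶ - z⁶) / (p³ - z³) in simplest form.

Factor p^6 - z^6 and cancel (p³ - z³).

p³ + z³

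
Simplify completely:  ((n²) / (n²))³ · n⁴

Inside the bracket: 1
Raise to the power 3: 1
Multiply by n⁴: add exponents.

n⁴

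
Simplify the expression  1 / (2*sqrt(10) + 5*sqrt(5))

Multiply numerator and denominator by -5*sqrt(5) + 2*sqrt(10).
Denominator becomes -85; numerator becomes -5*sqrt(5) + 2*sqrt(10).

(-2*sqrt(10) + 5*sqrt(5))/85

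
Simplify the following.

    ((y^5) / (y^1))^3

y^12

Inside the bracket: y^4
Raise to the power 3: y^12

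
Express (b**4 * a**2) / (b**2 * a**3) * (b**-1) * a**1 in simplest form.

Quotient: b**2 * (a**-1)
Multiply by (b**-1) * a**1: add exponents.

b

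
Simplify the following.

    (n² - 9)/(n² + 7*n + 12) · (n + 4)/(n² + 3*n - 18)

1/(n + 6)

Factor: n² - 9 = (n - 3)·(n + 3);  n² + 7*n + 12 = (n + 4)·(n + 3);  n² + 3*n - 18 = (n - 3)·(n + 6)
Cancel the common factors (n + 4), (n + 3), (n - 3).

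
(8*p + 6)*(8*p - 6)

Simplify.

64*p**2 - 36

Product of conjugates: (P+Q)(P-Q) = P**2 - Q**2.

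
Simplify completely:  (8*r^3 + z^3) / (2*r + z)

Factor as (a+b)(a^2-ab+b^2) with a=(2*r), b=z.

4*r^2 - 2*r*z + z^2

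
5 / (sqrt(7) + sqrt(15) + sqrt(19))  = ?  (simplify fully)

(-10*sqrt(1995) + 15*sqrt(19) + 55*sqrt(15) + 135*sqrt(7))/411

Group as (sqrt(15) + sqrt(19)) + sqrt(7); multiply by (sqrt(15) + sqrt(19)) - sqrt(7), then rationalise the remaining surd.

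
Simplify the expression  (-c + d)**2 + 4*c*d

Expanding gives c**2 + 2*c*d + d**2, a perfect square.

(c + d)**2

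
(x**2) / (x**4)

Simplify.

x**(-2)

Quotient: (x**-2)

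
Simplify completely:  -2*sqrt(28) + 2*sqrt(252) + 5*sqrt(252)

38*sqrt(7)

2*sqrt(28) = 4*sqrt(7); 2*sqrt(252) = 12*sqrt(7); 5*sqrt(252) = 30*sqrt(7)
Combine: (-4 + 12 + 30)·sqrt(7) = 38*sqrt(7)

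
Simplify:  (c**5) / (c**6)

1/c

Quotient: (c**-1)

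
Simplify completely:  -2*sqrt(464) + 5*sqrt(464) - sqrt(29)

2*sqrt(464) = 8*sqrt(29); 5*sqrt(464) = 20*sqrt(29); sqrt(29) = sqrt(29)
Combine: (-8 + 20 - 1)·sqrt(29) = 11*sqrt(29)

11*sqrt(29)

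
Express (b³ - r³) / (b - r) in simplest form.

b² + b*r + r²

b^3 - r^3 = (b - r)(b² + b*r + r²).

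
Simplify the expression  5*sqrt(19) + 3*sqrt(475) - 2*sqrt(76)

5*sqrt(19) = 5*sqrt(19); 3*sqrt(475) = 15*sqrt(19); 2*sqrt(76) = 4*sqrt(19)
Combine: (5 + 15 - 4)·sqrt(19) = 16*sqrt(19)

16*sqrt(19)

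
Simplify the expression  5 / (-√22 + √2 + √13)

Group as (√2 + √13) - √22; multiply by (√2 + √13) + √22, then rationalise the remaining surd.

(7*√22 + 11*√13 + 33*√2 + 4*√143)/11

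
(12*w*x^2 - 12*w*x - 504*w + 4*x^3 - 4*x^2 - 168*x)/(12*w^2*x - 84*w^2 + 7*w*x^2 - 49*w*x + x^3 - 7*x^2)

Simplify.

Factor: 12*w*x^2 - 12*w*x - 504*w + 4*x^3 - 4*x^2 - 168*x = 4*(x + 6)*(3*w + x)*(x - 7);  12*w^2*x - 84*w^2 + 7*w*x^2 - 49*w*x + x^3 - 7*x^2 = (4*w + x)*(3*w + x)*(x - 7)
Cancel the common factors (3*w + x), (x - 7).

(4*x + 24)/(4*w + x)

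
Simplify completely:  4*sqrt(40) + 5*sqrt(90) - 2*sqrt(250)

4*sqrt(40) = 8*sqrt(10); 5*sqrt(90) = 15*sqrt(10); 2*sqrt(250) = 10*sqrt(10)
Combine: (8 + 15 - 10)·sqrt(10) = 13*sqrt(10)

13*sqrt(10)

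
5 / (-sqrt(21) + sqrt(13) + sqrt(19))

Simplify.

(-55*sqrt(21) + 75*sqrt(19) + 135*sqrt(13) + 10*sqrt(5187))/867

Group as (sqrt(13) + sqrt(19)) - sqrt(21); multiply by (sqrt(13) + sqrt(19)) + sqrt(21), then rationalise the remaining surd.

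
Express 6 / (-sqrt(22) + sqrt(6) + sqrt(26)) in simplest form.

Group as (sqrt(6) + sqrt(26)) - sqrt(22); multiply by (sqrt(6) + sqrt(26)) + sqrt(22), then rationalise the remaining surd.

(-15*sqrt(22) + 3*sqrt(26) + 63*sqrt(6) + 6*sqrt(858))/131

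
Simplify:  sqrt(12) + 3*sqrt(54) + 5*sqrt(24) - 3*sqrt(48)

sqrt(12) = 2*sqrt(3); 3*sqrt(54) = 9*sqrt(6); 5*sqrt(24) = 10*sqrt(6); 3*sqrt(48) = 12*sqrt(3)

-10*sqrt(3) + 19*sqrt(6)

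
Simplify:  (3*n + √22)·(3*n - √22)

Product of conjugates: (P+Q)(P-Q) = P^2 - Q^2.

9*n² - 22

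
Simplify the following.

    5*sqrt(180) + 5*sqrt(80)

50*sqrt(5)

5*sqrt(180) = 30*sqrt(5); 5*sqrt(80) = 20*sqrt(5)
Combine: (30 + 20)·sqrt(5) = 50*sqrt(5)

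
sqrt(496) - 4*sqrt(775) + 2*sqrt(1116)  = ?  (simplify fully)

sqrt(496) = 4*sqrt(31); 4*sqrt(775) = 20*sqrt(31); 2*sqrt(1116) = 12*sqrt(31)
Combine: (4 - 20 + 12)·sqrt(31) = -4*sqrt(31)

-4*sqrt(31)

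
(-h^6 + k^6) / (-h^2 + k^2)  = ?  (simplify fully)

Factor k^6 - h^6 and cancel (-h^2 + k^2).

h^4 + h^2*k^2 + k^4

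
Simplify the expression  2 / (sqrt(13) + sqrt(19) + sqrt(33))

(-4*sqrt(8151) - 2*sqrt(33) + 54*sqrt(19) + 78*sqrt(13))/987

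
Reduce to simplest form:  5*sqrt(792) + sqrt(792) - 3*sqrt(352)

5*sqrt(792) = 30*sqrt(22); sqrt(792) = 6*sqrt(22); 3*sqrt(352) = 12*sqrt(22)
Combine: (30 + 6 - 12)·sqrt(22) = 24*sqrt(22)

24*sqrt(22)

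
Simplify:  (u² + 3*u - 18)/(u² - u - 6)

Factor: u² + 3*u - 18 = (u - 3)·(u + 6);  u² - u - 6 = (u - 3)·(u + 2)
Cancel the common factor (u - 3).

(u + 6)/(u + 2)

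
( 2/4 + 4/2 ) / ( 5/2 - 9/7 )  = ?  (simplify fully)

35/17

Numerator: 2/4 + 4/2 = 5/2
Denominator: 5/2 - 9/7 = 17/14
Divide: (5/2) · (14/17) = 35/17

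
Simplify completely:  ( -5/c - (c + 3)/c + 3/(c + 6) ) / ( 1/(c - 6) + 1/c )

(-c³ - 5*c² + 18*c + 288)/(2*c² + 6*c - 36)

Numerator: -5/c - (c + 3)/c + 3/(c + 6) = (-c² - 11*c - 48)/(c² + 6*c)
Denominator: 1/(c - 6) + 1/c = (2*c - 6)/(c² - 6*c)
Divide: ((-c² - 11*c - 48)/(c² + 6*c)) · ((c² - 6*c)/(2*c - 6)) = (-c³ - 5*c² + 18*c + 288)/(2*c² + 6*c - 36)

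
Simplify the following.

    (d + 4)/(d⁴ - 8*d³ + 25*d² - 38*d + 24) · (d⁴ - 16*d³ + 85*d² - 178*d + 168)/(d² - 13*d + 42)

Factor: d⁴ - 8*d³ + 25*d² - 38*d + 24 = (d - 2)·(d² - 3*d + 4)·(d - 3);  d⁴ - 16*d³ + 85*d² - 178*d + 168 = (d² - 3*d + 4)·(d - 7)·(d - 6);  d² - 13*d + 42 = (d - 7)·(d - 6)
Cancel the common factors (d² - 3*d + 4), (d - 6), (d - 7).

(d + 4)/(d² - 5*d + 6)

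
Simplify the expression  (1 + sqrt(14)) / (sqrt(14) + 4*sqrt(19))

(-14 - sqrt(14) + 4*sqrt(19) + 4*sqrt(266))/290

Multiply numerator and denominator by -4*sqrt(19) + sqrt(14).
Denominator becomes -290; numerator becomes -4*sqrt(266) - 4*sqrt(19) + sqrt(14) + 14.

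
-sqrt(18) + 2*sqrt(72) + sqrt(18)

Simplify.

12*sqrt(2)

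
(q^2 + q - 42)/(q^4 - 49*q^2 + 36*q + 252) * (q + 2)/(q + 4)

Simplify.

Factor: q^2 + q - 42 = (q - 6)*(q + 7);  q^4 - 49*q^2 + 36*q + 252 = (q - 3)*(q + 2)*(q + 7)*(q - 6)
Cancel the common factors (q + 2), (q + 7), (q - 6).

1/(q^2 + q - 12)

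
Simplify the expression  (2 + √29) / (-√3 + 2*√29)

(2*√3 + √87 + 4*√29 + 58)/113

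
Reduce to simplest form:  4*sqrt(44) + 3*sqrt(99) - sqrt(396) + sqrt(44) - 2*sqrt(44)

4*sqrt(44) = 8*sqrt(11); 3*sqrt(99) = 9*sqrt(11); sqrt(396) = 6*sqrt(11); sqrt(44) = 2*sqrt(11); 2*sqrt(44) = 4*sqrt(11)
Combine: (8 + 9 - 6 + 2 - 4)·sqrt(11) = 9*sqrt(11)

9*sqrt(11)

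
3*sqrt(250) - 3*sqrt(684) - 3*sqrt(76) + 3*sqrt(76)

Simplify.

-18*sqrt(19) + 15*sqrt(10)

3*sqrt(250) = 15*sqrt(10); 3*sqrt(684) = 18*sqrt(19); 3*sqrt(76) = 6*sqrt(19); 3*sqrt(76) = 6*sqrt(19)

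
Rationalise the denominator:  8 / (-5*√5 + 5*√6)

(8*√5 + 8*√6)/5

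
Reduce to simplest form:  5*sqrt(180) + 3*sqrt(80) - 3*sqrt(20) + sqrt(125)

5*sqrt(180) = 30*sqrt(5); 3*sqrt(80) = 12*sqrt(5); 3*sqrt(20) = 6*sqrt(5); sqrt(125) = 5*sqrt(5)
Combine: (30 + 12 - 6 + 5)·sqrt(5) = 41*sqrt(5)

41*sqrt(5)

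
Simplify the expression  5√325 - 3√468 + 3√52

5√325 = 25*√13; 3√468 = 18*√13; 3√52 = 6*√13
Combine: (25 - 18 + 6)·√13 = 13*√13

13*√13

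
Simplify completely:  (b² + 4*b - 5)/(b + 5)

Factor: b² + 4*b - 5 = (b - 1)·(b + 5)
Cancel the common factor (b + 5).

b - 1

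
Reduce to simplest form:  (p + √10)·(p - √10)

Product of conjugates: (P+Q)(P-Q) = P^2 - Q^2.

p² - 10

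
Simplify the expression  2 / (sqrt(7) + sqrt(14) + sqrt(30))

(-56*sqrt(15) - 18*sqrt(30) + 46*sqrt(14) + 74*sqrt(7))/311

Group as (sqrt(14) + sqrt(30)) + sqrt(7); multiply by (sqrt(14) + sqrt(30)) - sqrt(7), then rationalise the remaining surd.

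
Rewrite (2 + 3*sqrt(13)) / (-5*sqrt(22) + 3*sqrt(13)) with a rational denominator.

(-15*sqrt(286) - 117 - 10*sqrt(22) - 6*sqrt(13))/433

Multiply numerator and denominator by 3*sqrt(13) + 5*sqrt(22).
Denominator becomes -433; numerator becomes 6*sqrt(13) + 10*sqrt(22) + 117 + 15*sqrt(286).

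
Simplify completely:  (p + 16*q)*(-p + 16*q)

-p**2 + 256*q**2

(16*q)**2 - (p)**2 = -p**2 + 256*q**2.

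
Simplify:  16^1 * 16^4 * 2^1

2^21

16^1 = 2^4; 16^4 = 2^16; 2^1 = 2^1
Combine exponents: 2^21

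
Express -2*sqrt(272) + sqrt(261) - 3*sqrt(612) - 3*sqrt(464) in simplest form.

2*sqrt(272) = 8*sqrt(17); sqrt(261) = 3*sqrt(29); 3*sqrt(612) = 18*sqrt(17); 3*sqrt(464) = 12*sqrt(29)

-26*sqrt(17) - 9*sqrt(29)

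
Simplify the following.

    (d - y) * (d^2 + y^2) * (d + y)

(d+y)(d-y) = d^2 - y^2; continue pairing.

d^4 - y^4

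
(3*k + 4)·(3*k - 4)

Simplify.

Product of conjugates: (P+Q)(P-Q) = P^2 - Q^2.

9*k² - 16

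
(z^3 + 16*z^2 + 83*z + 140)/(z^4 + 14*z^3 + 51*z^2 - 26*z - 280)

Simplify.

Factor: z^3 + 16*z^2 + 83*z + 140 = (z + 7)*(z + 4)*(z + 5);  z^4 + 14*z^3 + 51*z^2 - 26*z - 280 = (z + 4)*(z + 7)*(z - 2)*(z + 5)
Cancel the common factors (z + 5), (z + 4), (z + 7).

1/(z - 2)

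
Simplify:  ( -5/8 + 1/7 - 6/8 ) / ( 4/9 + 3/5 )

-3105/2632

Numerator: -5/8 + 1/7 - 6/8 = -69/56
Denominator: 4/9 + 3/5 = 47/45
Divide: (-69/56) · (45/47) = -3105/2632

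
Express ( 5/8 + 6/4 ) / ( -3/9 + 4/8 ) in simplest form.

51/4

Numerator: 5/8 + 6/4 = 17/8
Denominator: -3/9 + 4/8 = 1/6
Divide: (17/8) · (6) = 51/4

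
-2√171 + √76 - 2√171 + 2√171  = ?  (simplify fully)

-4*√19

2√171 = 6*√19; √76 = 2*√19; 2√171 = 6*√19; 2√171 = 6*√19
Combine: (-6 + 2 - 6 + 6)·√19 = -4*√19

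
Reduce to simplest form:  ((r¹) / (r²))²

Inside the bracket: (r^-1)
Raise to the power 2: (r^-2)

r^(-2)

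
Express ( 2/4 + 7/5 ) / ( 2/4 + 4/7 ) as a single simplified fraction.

Numerator: 2/4 + 7/5 = 19/10
Denominator: 2/4 + 4/7 = 15/14
Divide: (19/10) · (14/15) = 133/75

133/75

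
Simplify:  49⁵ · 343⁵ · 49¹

49⁵ = 7^10; 343⁵ = 7^15; 49¹ = 7^2
Combine exponents: 7^27

7^27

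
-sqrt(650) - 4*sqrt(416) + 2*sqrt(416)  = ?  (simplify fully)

sqrt(650) = 5*sqrt(26); 4*sqrt(416) = 16*sqrt(26); 2*sqrt(416) = 8*sqrt(26)
Combine: (-5 - 16 + 8)·sqrt(26) = -13*sqrt(26)

-13*sqrt(26)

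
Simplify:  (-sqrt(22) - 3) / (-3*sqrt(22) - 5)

(4*sqrt(22) + 51)/173

Multiply numerator and denominator by -5 + 3*sqrt(22).
Denominator becomes -173; numerator becomes -51 - 4*sqrt(22).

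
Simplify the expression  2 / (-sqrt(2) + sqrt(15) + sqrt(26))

Group as (sqrt(15) + sqrt(26)) - sqrt(2); multiply by (sqrt(15) + sqrt(26)) + sqrt(2), then rationalise the remaining surd.

(-78*sqrt(2) - 18*sqrt(26) + 26*sqrt(15) + 8*sqrt(195))/39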